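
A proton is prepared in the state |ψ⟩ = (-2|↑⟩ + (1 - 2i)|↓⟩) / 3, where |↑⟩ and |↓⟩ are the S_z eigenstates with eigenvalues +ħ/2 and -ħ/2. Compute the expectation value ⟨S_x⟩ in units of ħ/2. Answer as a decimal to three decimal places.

-0.444

⟨σ_x⟩ = 2 Re(a* b)/(|a|²+|b|²) with a = -2, b = (1 - 2i).
a* b = (-2 + 4i), so ⟨σ_x⟩ = -4/9.
⟨S_x⟩ = (ħ/2)·⟨σ_x⟩.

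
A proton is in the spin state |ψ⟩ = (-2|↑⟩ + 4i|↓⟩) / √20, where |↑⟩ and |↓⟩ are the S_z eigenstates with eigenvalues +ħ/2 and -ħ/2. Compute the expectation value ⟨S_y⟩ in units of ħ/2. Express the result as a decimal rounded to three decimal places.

⟨σ_y⟩ = 2 Im(a* b)/(|a|²+|b|²) with a = -2, b = 4i.
a* b = -8i, so ⟨σ_y⟩ = -16/20.
⟨S_y⟩ = (ħ/2)·⟨σ_y⟩.

-0.800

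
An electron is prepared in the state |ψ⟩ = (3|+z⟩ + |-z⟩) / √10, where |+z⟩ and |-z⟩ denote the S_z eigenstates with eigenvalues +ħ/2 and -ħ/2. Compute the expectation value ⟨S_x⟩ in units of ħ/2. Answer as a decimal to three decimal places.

0.600

⟨σ_x⟩ = 2 Re(a* b)/(|a|²+|b|²) with a = 3, b = 1.
a* b = 3, so ⟨σ_x⟩ = 6/10.
⟨S_x⟩ = (ħ/2)·⟨σ_x⟩.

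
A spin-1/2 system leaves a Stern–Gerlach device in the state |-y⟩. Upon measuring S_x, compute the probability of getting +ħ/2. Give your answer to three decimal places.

0.500

In the S_z basis, |-y⟩ = (|↑⟩ - i|↓⟩)/√2 and |+x⟩ = (|↑⟩ + |↓⟩)/√2.
|⟨+x|-y⟩|² = 1/2.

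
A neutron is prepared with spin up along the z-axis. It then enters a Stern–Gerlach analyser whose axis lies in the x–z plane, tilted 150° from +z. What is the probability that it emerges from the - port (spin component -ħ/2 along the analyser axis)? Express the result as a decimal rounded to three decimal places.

0.933

For spin-½, the probability of finding spin-up along an axis at angle θ to the initial spin direction is cos²(θ/2); spin-down is sin²(θ/2).
θ = 150°, so P = sin²(75°) ≈ 0.933.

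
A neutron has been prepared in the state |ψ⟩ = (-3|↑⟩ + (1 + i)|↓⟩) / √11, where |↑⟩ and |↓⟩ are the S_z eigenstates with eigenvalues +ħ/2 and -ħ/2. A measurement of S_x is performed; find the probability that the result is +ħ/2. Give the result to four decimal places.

|+x⟩ = (|↑⟩ + |↓⟩)/√2, so ⟨+x|ψ⟩ = (-2 + i) / (√2·√11).
P = |-2 + i|² / 22 = 5/22.

0.2273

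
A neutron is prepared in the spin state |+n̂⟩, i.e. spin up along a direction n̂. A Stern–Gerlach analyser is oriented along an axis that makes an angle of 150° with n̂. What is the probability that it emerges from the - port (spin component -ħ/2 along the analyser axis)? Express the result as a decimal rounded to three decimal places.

For spin-½, the probability of finding spin-up along an axis at angle θ to the initial spin direction is cos²(θ/2); spin-down is sin²(θ/2).
θ = 150°, so P = sin²(75°) ≈ 0.933.

0.933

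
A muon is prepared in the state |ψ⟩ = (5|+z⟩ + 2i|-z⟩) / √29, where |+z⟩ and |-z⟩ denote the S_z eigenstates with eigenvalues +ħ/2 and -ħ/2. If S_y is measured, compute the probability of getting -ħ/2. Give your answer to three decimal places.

|-y⟩ = (|+z⟩ - i|-z⟩)/√2, so ⟨-y|ψ⟩ = (3) / (√2·√29).
P = |3|² / 58 = 9/58.

0.155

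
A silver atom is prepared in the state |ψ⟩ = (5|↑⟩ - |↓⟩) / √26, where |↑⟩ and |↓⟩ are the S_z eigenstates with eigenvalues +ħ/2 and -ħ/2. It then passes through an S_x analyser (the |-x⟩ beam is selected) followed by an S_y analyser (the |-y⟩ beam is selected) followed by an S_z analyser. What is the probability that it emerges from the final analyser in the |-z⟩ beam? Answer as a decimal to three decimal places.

0.173

First analyser (S_x): P(|-x⟩) = |⟨-x|ψ⟩|² = 36/52.
After stage 1 the state is |-x⟩; P(|-y⟩) = |⟨-y|-x⟩|² = 1/2.
After stage 2 the state is |-y⟩; P(|-z⟩) = |⟨-z|-y⟩|² = 1/2.
Joint probability = 36/52 × 1/2 × 1/2 = 0.173.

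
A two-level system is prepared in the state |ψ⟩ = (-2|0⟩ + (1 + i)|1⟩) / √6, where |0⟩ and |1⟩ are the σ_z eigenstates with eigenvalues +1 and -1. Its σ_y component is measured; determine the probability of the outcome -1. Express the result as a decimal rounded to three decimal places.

|-y⟩ = (|0⟩ - i|1⟩)/√2, so ⟨-y|ψ⟩ = (-3 + i) / (√2·√6).
P = |-3 + i|² / 12 = 10/12.

0.833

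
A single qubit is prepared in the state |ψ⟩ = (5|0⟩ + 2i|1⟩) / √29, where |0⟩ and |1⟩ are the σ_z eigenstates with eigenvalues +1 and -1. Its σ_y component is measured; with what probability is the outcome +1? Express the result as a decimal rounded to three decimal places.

0.845

|+y⟩ = (|0⟩ + i|1⟩)/√2, so ⟨+y|ψ⟩ = (7) / (√2·√29).
P = |7|² / 58 = 49/58.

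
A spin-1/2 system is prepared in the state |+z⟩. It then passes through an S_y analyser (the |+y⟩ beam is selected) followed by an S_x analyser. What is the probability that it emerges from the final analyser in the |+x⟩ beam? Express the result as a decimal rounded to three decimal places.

First analyser (S_y): from |+z⟩, P(|+y⟩) = 1/2.
After stage 1 the state is |+y⟩; P(|+x⟩) = |⟨+x|+y⟩|² = 1/2.
Joint probability = 1/2 × 1/2 = 0.250.

0.250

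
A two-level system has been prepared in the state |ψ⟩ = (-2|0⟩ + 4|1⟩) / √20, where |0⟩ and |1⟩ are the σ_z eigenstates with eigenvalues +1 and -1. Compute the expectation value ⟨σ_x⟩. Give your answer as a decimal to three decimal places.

-0.800

⟨σ_x⟩ = 2 Re(a* b)/(|a|²+|b|²) with a = -2, b = 4.
a* b = -8, so ⟨σ_x⟩ = -16/20.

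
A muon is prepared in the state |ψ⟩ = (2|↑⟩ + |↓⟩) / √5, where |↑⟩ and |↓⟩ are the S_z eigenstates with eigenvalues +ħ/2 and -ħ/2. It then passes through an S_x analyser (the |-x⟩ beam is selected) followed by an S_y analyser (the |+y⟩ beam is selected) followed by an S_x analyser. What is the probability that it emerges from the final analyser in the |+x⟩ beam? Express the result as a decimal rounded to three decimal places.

First analyser (S_x): P(|-x⟩) = |⟨-x|ψ⟩|² = 1/10.
After stage 1 the state is |-x⟩; P(|+y⟩) = |⟨+y|-x⟩|² = 1/2.
After stage 2 the state is |+y⟩; P(|+x⟩) = |⟨+x|+y⟩|² = 1/2.
Joint probability = 1/10 × 1/2 × 1/2 = 0.025.

0.025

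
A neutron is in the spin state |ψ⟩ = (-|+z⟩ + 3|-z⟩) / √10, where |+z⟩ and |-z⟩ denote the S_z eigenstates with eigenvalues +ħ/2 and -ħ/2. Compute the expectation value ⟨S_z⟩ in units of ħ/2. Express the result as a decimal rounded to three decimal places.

⟨σ_z⟩ = |a|² - |b|² divided by |a|²+|b|², with a, b the |+z⟩, |-z⟩ amplitudes.
= (1 - 9)/10 = -8/10.
⟨S_z⟩ = (ħ/2)·⟨σ_z⟩.

-0.800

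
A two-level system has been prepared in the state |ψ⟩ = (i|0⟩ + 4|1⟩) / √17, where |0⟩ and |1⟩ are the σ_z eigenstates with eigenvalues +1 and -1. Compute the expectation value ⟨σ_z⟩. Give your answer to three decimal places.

⟨σ_z⟩ = |a|² - |b|² divided by |a|²+|b|², with a, b the |0⟩, |1⟩ amplitudes.
= (1 - 16)/17 = -15/17.

-0.882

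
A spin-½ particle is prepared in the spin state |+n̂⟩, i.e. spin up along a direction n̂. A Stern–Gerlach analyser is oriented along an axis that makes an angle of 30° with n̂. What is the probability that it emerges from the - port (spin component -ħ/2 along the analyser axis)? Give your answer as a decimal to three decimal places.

0.067

For spin-½, the probability of finding spin-up along an axis at angle θ to the initial spin direction is cos²(θ/2); spin-down is sin²(θ/2).
θ = 30°, so P = sin²(15°) ≈ 0.067.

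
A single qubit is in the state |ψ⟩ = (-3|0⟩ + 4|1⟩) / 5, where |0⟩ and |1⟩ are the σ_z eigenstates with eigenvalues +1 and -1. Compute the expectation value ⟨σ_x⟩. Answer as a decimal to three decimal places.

-0.960

⟨σ_x⟩ = 2 Re(a* b)/(|a|²+|b|²) with a = -3, b = 4.
a* b = -12, so ⟨σ_x⟩ = -24/25.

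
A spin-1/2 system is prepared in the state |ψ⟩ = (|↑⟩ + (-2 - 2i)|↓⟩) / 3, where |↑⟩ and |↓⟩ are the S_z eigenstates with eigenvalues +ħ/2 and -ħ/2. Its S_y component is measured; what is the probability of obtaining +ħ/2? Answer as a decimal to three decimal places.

0.278

|+y⟩ = (|↑⟩ + i|↓⟩)/√2, so ⟨+y|ψ⟩ = (-1 + 2i) / (√2·3).
P = |-1 + 2i|² / 18 = 5/18.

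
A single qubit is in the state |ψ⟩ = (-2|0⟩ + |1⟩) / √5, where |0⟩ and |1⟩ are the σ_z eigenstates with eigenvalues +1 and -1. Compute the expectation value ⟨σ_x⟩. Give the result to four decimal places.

-0.8000

⟨σ_x⟩ = 2 Re(a* b)/(|a|²+|b|²) with a = -2, b = 1.
a* b = -2, so ⟨σ_x⟩ = -4/5.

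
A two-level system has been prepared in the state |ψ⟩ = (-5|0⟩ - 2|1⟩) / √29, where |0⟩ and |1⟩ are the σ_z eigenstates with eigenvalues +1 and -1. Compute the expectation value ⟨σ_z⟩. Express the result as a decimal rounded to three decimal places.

⟨σ_z⟩ = |a|² - |b|² divided by |a|²+|b|², with a, b the |0⟩, |1⟩ amplitudes.
= (25 - 4)/29 = 21/29.

0.724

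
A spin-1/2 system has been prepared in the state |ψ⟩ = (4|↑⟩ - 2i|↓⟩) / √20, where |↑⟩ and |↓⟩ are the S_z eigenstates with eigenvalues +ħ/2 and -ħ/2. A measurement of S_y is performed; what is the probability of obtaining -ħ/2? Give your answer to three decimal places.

0.900

|-y⟩ = (|↑⟩ - i|↓⟩)/√2, so ⟨-y|ψ⟩ = (6) / (√2·√20).
P = |6|² / 40 = 36/40.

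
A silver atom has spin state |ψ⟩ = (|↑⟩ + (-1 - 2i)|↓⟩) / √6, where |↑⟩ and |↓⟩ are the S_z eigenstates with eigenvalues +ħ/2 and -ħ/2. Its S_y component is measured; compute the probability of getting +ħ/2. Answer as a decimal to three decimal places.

|+y⟩ = (|↑⟩ + i|↓⟩)/√2, so ⟨+y|ψ⟩ = (-1 + i) / (√2·√6).
P = |-1 + i|² / 12 = 2/12.

0.167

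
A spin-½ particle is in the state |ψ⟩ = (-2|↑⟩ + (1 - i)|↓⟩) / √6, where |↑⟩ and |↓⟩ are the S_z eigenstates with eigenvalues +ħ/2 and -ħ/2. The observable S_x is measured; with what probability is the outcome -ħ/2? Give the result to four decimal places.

0.8333

|-x⟩ = (|↑⟩ - |↓⟩)/√2, so ⟨-x|ψ⟩ = (-3 + i) / (√2·√6).
P = |-3 + i|² / 12 = 10/12.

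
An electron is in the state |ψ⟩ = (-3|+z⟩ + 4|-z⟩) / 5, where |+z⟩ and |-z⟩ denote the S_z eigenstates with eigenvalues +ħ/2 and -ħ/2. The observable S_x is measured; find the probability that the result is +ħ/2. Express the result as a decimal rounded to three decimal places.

0.020

|+x⟩ = (|+z⟩ + |-z⟩)/√2, so ⟨+x|ψ⟩ = (1) / (√2·5).
P = |1|² / 50 = 1/50.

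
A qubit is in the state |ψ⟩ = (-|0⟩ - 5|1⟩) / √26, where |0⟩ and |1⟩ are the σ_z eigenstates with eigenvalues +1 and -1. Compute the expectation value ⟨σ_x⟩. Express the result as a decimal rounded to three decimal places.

⟨σ_x⟩ = 2 Re(a* b)/(|a|²+|b|²) with a = -1, b = -5.
a* b = 5, so ⟨σ_x⟩ = 10/26.

0.385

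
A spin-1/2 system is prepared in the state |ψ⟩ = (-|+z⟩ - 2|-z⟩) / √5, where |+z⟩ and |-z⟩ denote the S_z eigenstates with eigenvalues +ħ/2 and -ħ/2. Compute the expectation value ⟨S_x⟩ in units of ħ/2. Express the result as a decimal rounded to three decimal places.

⟨σ_x⟩ = 2 Re(a* b)/(|a|²+|b|²) with a = -1, b = -2.
a* b = 2, so ⟨σ_x⟩ = 4/5.
⟨S_x⟩ = (ħ/2)·⟨σ_x⟩.

0.800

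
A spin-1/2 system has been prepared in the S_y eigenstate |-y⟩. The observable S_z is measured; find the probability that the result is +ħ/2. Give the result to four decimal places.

0.5000

In the S_z basis, |-y⟩ = (|+z⟩ - i|-z⟩)/√2 and |+z⟩ = |+z⟩.
|⟨+z|-y⟩|² = 1/2.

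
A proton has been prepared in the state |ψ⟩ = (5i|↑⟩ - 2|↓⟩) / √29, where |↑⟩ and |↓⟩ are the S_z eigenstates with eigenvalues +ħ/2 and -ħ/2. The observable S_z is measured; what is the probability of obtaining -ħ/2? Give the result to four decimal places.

The -ħ/2 outcome corresponds to |↓⟩. Its amplitude in |ψ⟩ is -2/√29.
P = |-2|² / 29 = 4/29.

0.1379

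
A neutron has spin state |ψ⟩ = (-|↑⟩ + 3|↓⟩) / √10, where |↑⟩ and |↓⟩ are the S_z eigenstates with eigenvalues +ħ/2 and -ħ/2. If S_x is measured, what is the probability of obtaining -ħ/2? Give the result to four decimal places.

0.8000

|-x⟩ = (|↑⟩ - |↓⟩)/√2, so ⟨-x|ψ⟩ = (-4) / (√2·√10).
P = |-4|² / 20 = 16/20.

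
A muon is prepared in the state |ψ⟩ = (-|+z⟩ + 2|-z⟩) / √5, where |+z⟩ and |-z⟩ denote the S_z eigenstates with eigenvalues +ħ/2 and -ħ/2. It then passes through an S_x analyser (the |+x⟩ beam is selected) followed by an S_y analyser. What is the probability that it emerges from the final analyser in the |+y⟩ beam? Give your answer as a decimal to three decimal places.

First analyser (S_x): P(|+x⟩) = |⟨+x|ψ⟩|² = 1/10.
After stage 1 the state is |+x⟩; P(|+y⟩) = |⟨+y|+x⟩|² = 1/2.
Joint probability = 1/10 × 1/2 = 0.050.

0.050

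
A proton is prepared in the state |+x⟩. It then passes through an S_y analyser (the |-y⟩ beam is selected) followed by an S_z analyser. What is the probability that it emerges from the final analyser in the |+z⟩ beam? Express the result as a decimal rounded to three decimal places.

0.250

First analyser (S_y): from |+x⟩, P(|-y⟩) = 1/2.
After stage 1 the state is |-y⟩; P(|+z⟩) = |⟨+z|-y⟩|² = 1/2.
Joint probability = 1/2 × 1/2 = 0.250.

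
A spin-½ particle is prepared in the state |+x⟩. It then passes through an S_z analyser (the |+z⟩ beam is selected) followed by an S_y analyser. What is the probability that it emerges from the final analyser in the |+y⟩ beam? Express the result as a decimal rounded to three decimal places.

0.250

First analyser (S_z): from |+x⟩, P(|+z⟩) = 1/2.
After stage 1 the state is |+z⟩; P(|+y⟩) = |⟨+y|+z⟩|² = 1/2.
Joint probability = 1/2 × 1/2 = 0.250.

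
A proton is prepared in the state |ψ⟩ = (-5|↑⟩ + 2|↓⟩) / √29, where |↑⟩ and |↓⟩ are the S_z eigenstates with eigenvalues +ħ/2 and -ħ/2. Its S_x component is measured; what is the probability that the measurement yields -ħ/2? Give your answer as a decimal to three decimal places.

|-x⟩ = (|↑⟩ - |↓⟩)/√2, so ⟨-x|ψ⟩ = (-7) / (√2·√29).
P = |-7|² / 58 = 49/58.

0.845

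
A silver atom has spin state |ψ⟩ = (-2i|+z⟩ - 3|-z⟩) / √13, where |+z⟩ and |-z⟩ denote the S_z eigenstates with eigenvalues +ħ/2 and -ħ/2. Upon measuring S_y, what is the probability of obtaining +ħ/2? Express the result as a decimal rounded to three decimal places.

|+y⟩ = (|+z⟩ + i|-z⟩)/√2, so ⟨+y|ψ⟩ = (i) / (√2·√13).
P = |i|² / 26 = 1/26.

0.038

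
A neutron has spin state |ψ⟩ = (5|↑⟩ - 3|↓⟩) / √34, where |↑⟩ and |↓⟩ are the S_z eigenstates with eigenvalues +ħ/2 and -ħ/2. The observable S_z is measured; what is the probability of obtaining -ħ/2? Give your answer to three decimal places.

The -ħ/2 outcome corresponds to |↓⟩. Its amplitude in |ψ⟩ is -3/√34.
P = |-3|² / 34 = 9/34.

0.265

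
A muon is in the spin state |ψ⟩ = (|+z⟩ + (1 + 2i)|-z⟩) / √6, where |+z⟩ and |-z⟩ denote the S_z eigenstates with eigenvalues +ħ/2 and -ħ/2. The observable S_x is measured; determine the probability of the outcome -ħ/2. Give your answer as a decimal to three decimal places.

0.333

|-x⟩ = (|+z⟩ - |-z⟩)/√2, so ⟨-x|ψ⟩ = (-2i) / (√2·√6).
P = |-2i|² / 12 = 4/12.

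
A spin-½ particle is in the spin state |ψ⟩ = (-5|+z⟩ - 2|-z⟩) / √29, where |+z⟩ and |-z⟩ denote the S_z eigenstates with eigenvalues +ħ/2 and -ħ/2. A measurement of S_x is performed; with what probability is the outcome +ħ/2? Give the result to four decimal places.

0.8448

|+x⟩ = (|+z⟩ + |-z⟩)/√2, so ⟨+x|ψ⟩ = (-7) / (√2·√29).
P = |-7|² / 58 = 49/58.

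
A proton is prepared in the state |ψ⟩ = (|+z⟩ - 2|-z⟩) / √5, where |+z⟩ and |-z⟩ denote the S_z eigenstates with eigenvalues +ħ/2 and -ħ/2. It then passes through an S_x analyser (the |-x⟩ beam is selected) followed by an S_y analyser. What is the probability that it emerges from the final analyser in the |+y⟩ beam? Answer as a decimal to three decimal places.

First analyser (S_x): P(|-x⟩) = |⟨-x|ψ⟩|² = 9/10.
After stage 1 the state is |-x⟩; P(|+y⟩) = |⟨+y|-x⟩|² = 1/2.
Joint probability = 9/10 × 1/2 = 0.450.

0.450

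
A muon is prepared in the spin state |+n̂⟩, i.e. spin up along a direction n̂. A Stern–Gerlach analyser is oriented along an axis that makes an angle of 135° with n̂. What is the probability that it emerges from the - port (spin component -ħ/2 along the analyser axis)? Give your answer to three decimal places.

0.854

For spin-½, the probability of finding spin-up along an axis at angle θ to the initial spin direction is cos²(θ/2); spin-down is sin²(θ/2).
θ = 135°, so P = sin²(67.5°) ≈ 0.854.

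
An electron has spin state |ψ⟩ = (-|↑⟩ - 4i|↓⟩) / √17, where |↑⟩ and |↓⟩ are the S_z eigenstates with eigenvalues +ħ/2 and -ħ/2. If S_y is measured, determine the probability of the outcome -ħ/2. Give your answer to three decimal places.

0.265

|-y⟩ = (|↑⟩ - i|↓⟩)/√2, so ⟨-y|ψ⟩ = (3) / (√2·√17).
P = |3|² / 34 = 9/34.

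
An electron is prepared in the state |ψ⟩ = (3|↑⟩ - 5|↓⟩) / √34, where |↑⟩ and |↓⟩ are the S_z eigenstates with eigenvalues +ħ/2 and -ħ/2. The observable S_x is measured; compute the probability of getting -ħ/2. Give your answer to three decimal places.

0.941

|-x⟩ = (|↑⟩ - |↓⟩)/√2, so ⟨-x|ψ⟩ = (8) / (√2·√34).
P = |8|² / 68 = 64/68.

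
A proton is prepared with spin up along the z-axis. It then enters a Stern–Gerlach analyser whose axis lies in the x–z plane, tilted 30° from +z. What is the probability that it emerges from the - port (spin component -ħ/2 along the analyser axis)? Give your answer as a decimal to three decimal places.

For spin-½, the probability of finding spin-up along an axis at angle θ to the initial spin direction is cos²(θ/2); spin-down is sin²(θ/2).
θ = 30°, so P = sin²(15°) ≈ 0.067.

0.067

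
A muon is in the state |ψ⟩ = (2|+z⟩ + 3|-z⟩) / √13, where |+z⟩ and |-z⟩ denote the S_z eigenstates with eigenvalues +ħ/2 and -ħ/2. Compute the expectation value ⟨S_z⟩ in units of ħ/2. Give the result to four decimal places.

⟨σ_z⟩ = |a|² - |b|² divided by |a|²+|b|², with a, b the |+z⟩, |-z⟩ amplitudes.
= (4 - 9)/13 = -5/13.
⟨S_z⟩ = (ħ/2)·⟨σ_z⟩.

-0.3846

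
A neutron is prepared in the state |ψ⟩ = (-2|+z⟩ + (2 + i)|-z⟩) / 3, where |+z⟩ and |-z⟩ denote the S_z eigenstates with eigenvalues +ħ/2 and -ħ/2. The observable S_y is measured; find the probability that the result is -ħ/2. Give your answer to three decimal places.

|-y⟩ = (|+z⟩ - i|-z⟩)/√2, so ⟨-y|ψ⟩ = (-3 + 2i) / (√2·3).
P = |-3 + 2i|² / 18 = 13/18.

0.722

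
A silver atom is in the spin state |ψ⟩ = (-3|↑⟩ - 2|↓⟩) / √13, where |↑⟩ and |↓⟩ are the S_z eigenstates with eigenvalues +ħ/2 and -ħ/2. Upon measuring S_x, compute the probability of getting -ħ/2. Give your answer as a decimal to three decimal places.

0.038

|-x⟩ = (|↑⟩ - |↓⟩)/√2, so ⟨-x|ψ⟩ = (-1) / (√2·√13).
P = |-1|² / 26 = 1/26.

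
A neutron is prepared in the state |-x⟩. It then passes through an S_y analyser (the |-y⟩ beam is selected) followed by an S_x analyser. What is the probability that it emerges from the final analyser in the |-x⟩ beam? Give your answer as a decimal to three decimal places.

0.250

First analyser (S_y): from |-x⟩, P(|-y⟩) = 1/2.
After stage 1 the state is |-y⟩; P(|-x⟩) = |⟨-x|-y⟩|² = 1/2.
Joint probability = 1/2 × 1/2 = 0.250.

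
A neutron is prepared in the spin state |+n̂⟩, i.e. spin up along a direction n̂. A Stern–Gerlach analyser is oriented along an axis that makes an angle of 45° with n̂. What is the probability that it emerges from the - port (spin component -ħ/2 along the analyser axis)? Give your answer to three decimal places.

0.146

For spin-½, the probability of finding spin-up along an axis at angle θ to the initial spin direction is cos²(θ/2); spin-down is sin²(θ/2).
θ = 45°, so P = sin²(22.5°) ≈ 0.146.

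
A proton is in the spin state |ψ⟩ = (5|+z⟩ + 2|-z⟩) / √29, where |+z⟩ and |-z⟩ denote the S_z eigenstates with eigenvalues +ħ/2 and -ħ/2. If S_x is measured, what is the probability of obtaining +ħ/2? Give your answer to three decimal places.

|+x⟩ = (|+z⟩ + |-z⟩)/√2, so ⟨+x|ψ⟩ = (7) / (√2·√29).
P = |7|² / 58 = 49/58.

0.845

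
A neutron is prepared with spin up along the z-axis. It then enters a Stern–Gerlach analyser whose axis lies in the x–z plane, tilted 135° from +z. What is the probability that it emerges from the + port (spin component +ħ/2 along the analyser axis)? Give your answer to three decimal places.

For spin-½, the probability of finding spin-up along an axis at angle θ to the initial spin direction is cos²(θ/2); spin-down is sin²(θ/2).
θ = 135°, so P = cos²(67.5°) ≈ 0.146.

0.146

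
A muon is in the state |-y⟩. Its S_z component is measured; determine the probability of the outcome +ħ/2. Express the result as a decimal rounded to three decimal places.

0.500

In the S_z basis, |-y⟩ = (|↑⟩ - i|↓⟩)/√2 and |+z⟩ = |↑⟩.
|⟨+z|-y⟩|² = 1/2.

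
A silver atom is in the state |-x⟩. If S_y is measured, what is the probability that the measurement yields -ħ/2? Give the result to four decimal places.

In the S_z basis, |-x⟩ = (|↑⟩ - |↓⟩)/√2 and |-y⟩ = (|↑⟩ - i|↓⟩)/√2.
|⟨-y|-x⟩|² = 1/2.

0.5000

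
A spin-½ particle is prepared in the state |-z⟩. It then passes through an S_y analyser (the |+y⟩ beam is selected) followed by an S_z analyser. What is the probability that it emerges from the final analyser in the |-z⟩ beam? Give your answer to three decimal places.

0.250

First analyser (S_y): from |-z⟩, P(|+y⟩) = 1/2.
After stage 1 the state is |+y⟩; P(|-z⟩) = |⟨-z|+y⟩|² = 1/2.
Joint probability = 1/2 × 1/2 = 0.250.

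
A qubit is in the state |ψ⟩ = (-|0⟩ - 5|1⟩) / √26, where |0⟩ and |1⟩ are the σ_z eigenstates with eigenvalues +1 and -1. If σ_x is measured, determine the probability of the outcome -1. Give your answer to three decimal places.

|-x⟩ = (|0⟩ - |1⟩)/√2, so ⟨-x|ψ⟩ = (4) / (√2·√26).
P = |4|² / 52 = 16/52.

0.308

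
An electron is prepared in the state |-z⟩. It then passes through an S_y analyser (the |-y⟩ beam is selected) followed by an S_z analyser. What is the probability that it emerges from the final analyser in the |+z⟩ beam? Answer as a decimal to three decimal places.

0.250

First analyser (S_y): from |-z⟩, P(|-y⟩) = 1/2.
After stage 1 the state is |-y⟩; P(|+z⟩) = |⟨+z|-y⟩|² = 1/2.
Joint probability = 1/2 × 1/2 = 0.250.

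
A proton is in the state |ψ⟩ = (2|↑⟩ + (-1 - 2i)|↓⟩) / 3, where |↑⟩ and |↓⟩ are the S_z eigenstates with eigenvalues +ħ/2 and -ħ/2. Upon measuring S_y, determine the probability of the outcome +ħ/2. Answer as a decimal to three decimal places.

0.056

|+y⟩ = (|↑⟩ + i|↓⟩)/√2, so ⟨+y|ψ⟩ = (i) / (√2·3).
P = |i|² / 18 = 1/18.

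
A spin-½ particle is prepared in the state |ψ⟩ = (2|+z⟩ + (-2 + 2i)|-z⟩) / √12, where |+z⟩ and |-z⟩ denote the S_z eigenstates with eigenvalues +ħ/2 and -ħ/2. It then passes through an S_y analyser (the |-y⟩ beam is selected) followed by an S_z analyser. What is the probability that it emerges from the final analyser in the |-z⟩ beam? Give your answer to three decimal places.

First analyser (S_y): P(|-y⟩) = |⟨-y|ψ⟩|² = 4/24.
After stage 1 the state is |-y⟩; P(|-z⟩) = |⟨-z|-y⟩|² = 1/2.
Joint probability = 4/24 × 1/2 = 0.083.

0.083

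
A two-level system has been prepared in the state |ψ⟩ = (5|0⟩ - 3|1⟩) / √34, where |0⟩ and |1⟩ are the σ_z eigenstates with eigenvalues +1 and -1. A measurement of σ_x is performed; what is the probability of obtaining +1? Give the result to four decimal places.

|+x⟩ = (|0⟩ + |1⟩)/√2, so ⟨+x|ψ⟩ = (2) / (√2·√34).
P = |2|² / 68 = 4/68.

0.0588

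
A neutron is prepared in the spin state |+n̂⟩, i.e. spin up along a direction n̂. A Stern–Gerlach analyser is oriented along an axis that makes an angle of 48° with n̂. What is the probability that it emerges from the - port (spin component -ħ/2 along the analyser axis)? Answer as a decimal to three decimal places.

For spin-½, the probability of finding spin-up along an axis at angle θ to the initial spin direction is cos²(θ/2); spin-down is sin²(θ/2).
θ = 48°, so P = sin²(24°) ≈ 0.165.

0.165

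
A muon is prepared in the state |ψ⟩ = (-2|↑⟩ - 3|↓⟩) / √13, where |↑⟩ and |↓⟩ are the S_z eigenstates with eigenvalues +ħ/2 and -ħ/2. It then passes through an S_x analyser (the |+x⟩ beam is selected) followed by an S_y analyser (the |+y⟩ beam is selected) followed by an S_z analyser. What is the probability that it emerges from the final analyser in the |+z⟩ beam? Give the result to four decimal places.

First analyser (S_x): P(|+x⟩) = |⟨+x|ψ⟩|² = 25/26.
After stage 1 the state is |+x⟩; P(|+y⟩) = |⟨+y|+x⟩|² = 1/2.
After stage 2 the state is |+y⟩; P(|+z⟩) = |⟨+z|+y⟩|² = 1/2.
Joint probability = 25/26 × 1/2 × 1/2 = 0.2404.

0.2404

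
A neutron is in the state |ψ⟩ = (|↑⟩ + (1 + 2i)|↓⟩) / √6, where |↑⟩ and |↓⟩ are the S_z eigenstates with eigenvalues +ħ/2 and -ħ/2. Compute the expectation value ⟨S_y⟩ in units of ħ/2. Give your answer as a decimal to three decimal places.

0.667

⟨σ_y⟩ = 2 Im(a* b)/(|a|²+|b|²) with a = 1, b = (1 + 2i).
a* b = (1 + 2i), so ⟨σ_y⟩ = 4/6.
⟨S_y⟩ = (ħ/2)·⟨σ_y⟩.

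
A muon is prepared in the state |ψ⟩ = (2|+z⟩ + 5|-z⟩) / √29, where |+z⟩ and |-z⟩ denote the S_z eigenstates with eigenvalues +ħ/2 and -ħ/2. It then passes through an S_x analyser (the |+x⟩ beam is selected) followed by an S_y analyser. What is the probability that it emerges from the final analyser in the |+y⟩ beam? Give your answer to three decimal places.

0.422

First analyser (S_x): P(|+x⟩) = |⟨+x|ψ⟩|² = 49/58.
After stage 1 the state is |+x⟩; P(|+y⟩) = |⟨+y|+x⟩|² = 1/2.
Joint probability = 49/58 × 1/2 = 0.422.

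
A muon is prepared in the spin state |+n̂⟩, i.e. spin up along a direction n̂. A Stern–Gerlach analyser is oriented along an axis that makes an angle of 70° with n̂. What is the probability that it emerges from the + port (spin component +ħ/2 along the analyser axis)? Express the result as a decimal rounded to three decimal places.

0.671

For spin-½, the probability of finding spin-up along an axis at angle θ to the initial spin direction is cos²(θ/2); spin-down is sin²(θ/2).
θ = 70°, so P = cos²(35°) ≈ 0.671.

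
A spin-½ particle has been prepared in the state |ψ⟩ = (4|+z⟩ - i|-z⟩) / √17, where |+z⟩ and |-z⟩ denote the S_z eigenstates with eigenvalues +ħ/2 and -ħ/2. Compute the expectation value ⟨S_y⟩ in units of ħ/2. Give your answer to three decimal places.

⟨σ_y⟩ = 2 Im(a* b)/(|a|²+|b|²) with a = 4, b = -i.
a* b = -4i, so ⟨σ_y⟩ = -8/17.
⟨S_y⟩ = (ħ/2)·⟨σ_y⟩.

-0.471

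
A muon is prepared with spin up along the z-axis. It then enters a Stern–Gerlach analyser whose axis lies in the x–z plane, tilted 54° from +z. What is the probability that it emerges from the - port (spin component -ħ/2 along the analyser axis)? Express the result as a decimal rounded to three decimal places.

0.206

For spin-½, the probability of finding spin-up along an axis at angle θ to the initial spin direction is cos²(θ/2); spin-down is sin²(θ/2).
θ = 54°, so P = sin²(27°) ≈ 0.206.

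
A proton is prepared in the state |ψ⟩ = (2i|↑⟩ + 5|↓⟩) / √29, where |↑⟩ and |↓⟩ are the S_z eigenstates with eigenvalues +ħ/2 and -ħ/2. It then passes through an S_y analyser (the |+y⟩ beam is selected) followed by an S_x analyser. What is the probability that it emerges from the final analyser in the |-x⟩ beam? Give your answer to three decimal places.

0.078

First analyser (S_y): P(|+y⟩) = |⟨+y|ψ⟩|² = 9/58.
After stage 1 the state is |+y⟩; P(|-x⟩) = |⟨-x|+y⟩|² = 1/2.
Joint probability = 9/58 × 1/2 = 0.078.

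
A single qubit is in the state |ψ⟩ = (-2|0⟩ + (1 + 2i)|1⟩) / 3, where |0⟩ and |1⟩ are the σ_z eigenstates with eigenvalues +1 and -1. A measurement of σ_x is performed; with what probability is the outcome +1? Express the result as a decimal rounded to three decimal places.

|+x⟩ = (|0⟩ + |1⟩)/√2, so ⟨+x|ψ⟩ = (-1 + 2i) / (√2·3).
P = |-1 + 2i|² / 18 = 5/18.

0.278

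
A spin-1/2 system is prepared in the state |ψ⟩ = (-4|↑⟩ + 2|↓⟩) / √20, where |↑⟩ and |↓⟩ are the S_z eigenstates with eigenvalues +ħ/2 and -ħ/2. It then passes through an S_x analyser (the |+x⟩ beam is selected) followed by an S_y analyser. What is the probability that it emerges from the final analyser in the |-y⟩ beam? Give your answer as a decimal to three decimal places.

0.050

First analyser (S_x): P(|+x⟩) = |⟨+x|ψ⟩|² = 4/40.
After stage 1 the state is |+x⟩; P(|-y⟩) = |⟨-y|+x⟩|² = 1/2.
Joint probability = 4/40 × 1/2 = 0.050.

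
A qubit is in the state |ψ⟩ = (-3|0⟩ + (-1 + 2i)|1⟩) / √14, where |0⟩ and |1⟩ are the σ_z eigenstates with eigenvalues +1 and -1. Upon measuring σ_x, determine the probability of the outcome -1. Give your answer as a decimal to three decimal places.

|-x⟩ = (|0⟩ - |1⟩)/√2, so ⟨-x|ψ⟩ = (-2 - 2i) / (√2·√14).
P = |-2 - 2i|² / 28 = 8/28.

0.286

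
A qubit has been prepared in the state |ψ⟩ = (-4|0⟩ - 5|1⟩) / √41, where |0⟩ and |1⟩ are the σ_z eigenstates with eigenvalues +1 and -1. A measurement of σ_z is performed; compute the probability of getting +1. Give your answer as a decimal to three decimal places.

The +1 outcome corresponds to |0⟩. Its amplitude in |ψ⟩ is -4/√41.
P = |-4|² / 41 = 16/41.

0.390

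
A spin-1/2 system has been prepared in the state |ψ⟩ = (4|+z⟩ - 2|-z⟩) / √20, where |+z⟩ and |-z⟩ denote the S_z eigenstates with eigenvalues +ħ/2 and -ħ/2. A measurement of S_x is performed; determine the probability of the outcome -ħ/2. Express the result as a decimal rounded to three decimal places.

|-x⟩ = (|+z⟩ - |-z⟩)/√2, so ⟨-x|ψ⟩ = (6) / (√2·√20).
P = |6|² / 40 = 36/40.

0.900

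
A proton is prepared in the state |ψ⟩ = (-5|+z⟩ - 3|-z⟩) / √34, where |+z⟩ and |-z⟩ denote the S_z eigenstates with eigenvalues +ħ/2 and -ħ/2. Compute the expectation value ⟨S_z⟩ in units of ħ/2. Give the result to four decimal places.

⟨σ_z⟩ = |a|² - |b|² divided by |a|²+|b|², with a, b the |+z⟩, |-z⟩ amplitudes.
= (25 - 9)/34 = 16/34.
⟨S_z⟩ = (ħ/2)·⟨σ_z⟩.

0.4706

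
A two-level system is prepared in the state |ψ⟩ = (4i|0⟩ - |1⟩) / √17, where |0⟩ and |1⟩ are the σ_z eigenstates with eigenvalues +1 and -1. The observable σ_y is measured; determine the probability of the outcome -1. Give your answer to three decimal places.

|-y⟩ = (|0⟩ - i|1⟩)/√2, so ⟨-y|ψ⟩ = (3i) / (√2·√17).
P = |3i|² / 34 = 9/34.

0.265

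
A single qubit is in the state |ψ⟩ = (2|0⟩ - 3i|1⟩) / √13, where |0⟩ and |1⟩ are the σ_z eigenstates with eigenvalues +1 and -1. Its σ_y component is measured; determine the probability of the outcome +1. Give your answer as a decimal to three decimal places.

0.038

|+y⟩ = (|0⟩ + i|1⟩)/√2, so ⟨+y|ψ⟩ = (-1) / (√2·√13).
P = |-1|² / 26 = 1/26.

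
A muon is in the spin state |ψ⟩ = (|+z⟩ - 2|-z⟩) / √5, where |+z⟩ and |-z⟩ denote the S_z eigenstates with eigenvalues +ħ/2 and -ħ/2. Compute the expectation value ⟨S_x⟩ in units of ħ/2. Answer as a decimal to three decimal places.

⟨σ_x⟩ = 2 Re(a* b)/(|a|²+|b|²) with a = 1, b = -2.
a* b = -2, so ⟨σ_x⟩ = -4/5.
⟨S_x⟩ = (ħ/2)·⟨σ_x⟩.

-0.800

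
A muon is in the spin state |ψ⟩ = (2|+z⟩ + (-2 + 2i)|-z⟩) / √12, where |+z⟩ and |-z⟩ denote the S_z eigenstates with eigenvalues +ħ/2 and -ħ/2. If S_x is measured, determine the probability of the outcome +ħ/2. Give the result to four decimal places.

|+x⟩ = (|+z⟩ + |-z⟩)/√2, so ⟨+x|ψ⟩ = (2i) / (√2·√12).
P = |2i|² / 24 = 4/24.

0.1667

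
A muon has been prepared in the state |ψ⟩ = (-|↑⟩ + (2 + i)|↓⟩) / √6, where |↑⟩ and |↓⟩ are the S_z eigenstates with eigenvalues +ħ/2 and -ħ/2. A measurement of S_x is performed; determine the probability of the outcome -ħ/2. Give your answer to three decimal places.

|-x⟩ = (|↑⟩ - |↓⟩)/√2, so ⟨-x|ψ⟩ = (-3 - i) / (√2·√6).
P = |-3 - i|² / 12 = 10/12.

0.833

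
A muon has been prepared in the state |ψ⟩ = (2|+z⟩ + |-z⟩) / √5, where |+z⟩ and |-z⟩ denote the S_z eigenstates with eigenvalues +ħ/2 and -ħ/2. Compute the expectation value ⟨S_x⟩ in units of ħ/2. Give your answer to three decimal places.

0.800

⟨σ_x⟩ = 2 Re(a* b)/(|a|²+|b|²) with a = 2, b = 1.
a* b = 2, so ⟨σ_x⟩ = 4/5.
⟨S_x⟩ = (ħ/2)·⟨σ_x⟩.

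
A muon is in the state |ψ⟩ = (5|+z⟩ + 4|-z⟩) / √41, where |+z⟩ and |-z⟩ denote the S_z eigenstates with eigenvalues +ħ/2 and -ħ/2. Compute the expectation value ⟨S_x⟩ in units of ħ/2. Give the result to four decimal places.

⟨σ_x⟩ = 2 Re(a* b)/(|a|²+|b|²) with a = 5, b = 4.
a* b = 20, so ⟨σ_x⟩ = 40/41.
⟨S_x⟩ = (ħ/2)·⟨σ_x⟩.

0.9756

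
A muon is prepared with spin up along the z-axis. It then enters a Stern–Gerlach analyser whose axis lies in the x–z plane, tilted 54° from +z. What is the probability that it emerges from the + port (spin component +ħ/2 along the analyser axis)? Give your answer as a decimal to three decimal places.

For spin-½, the probability of finding spin-up along an axis at angle θ to the initial spin direction is cos²(θ/2); spin-down is sin²(θ/2).
θ = 54°, so P = cos²(27°) ≈ 0.794.

0.794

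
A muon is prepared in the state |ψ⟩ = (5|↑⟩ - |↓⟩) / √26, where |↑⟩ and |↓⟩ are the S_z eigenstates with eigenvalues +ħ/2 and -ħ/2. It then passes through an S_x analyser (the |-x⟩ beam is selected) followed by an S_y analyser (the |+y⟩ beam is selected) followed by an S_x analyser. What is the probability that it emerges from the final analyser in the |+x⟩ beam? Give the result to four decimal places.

First analyser (S_x): P(|-x⟩) = |⟨-x|ψ⟩|² = 36/52.
After stage 1 the state is |-x⟩; P(|+y⟩) = |⟨+y|-x⟩|² = 1/2.
After stage 2 the state is |+y⟩; P(|+x⟩) = |⟨+x|+y⟩|² = 1/2.
Joint probability = 36/52 × 1/2 × 1/2 = 0.1731.

0.1731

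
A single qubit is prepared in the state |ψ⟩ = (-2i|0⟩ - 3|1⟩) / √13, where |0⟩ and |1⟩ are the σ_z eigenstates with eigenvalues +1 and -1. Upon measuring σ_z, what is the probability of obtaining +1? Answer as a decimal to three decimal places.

0.308

The +1 outcome corresponds to |0⟩. Its amplitude in |ψ⟩ is -2i/√13.
P = |-2i|² / 13 = 4/13.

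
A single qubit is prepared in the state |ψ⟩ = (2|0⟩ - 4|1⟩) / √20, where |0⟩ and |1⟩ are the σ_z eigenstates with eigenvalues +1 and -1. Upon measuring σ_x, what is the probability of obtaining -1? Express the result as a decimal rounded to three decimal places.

0.900

|-x⟩ = (|0⟩ - |1⟩)/√2, so ⟨-x|ψ⟩ = (6) / (√2·√20).
P = |6|² / 40 = 36/40.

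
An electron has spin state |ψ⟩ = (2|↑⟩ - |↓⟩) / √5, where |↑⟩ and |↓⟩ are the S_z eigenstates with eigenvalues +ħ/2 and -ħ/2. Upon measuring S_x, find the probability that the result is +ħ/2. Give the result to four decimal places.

|+x⟩ = (|↑⟩ + |↓⟩)/√2, so ⟨+x|ψ⟩ = (1) / (√2·√5).
P = |1|² / 10 = 1/10.

0.1000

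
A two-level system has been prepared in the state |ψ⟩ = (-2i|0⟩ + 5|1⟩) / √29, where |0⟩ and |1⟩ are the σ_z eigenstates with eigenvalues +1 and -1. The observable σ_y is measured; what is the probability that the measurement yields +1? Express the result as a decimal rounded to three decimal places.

|+y⟩ = (|0⟩ + i|1⟩)/√2, so ⟨+y|ψ⟩ = (-7i) / (√2·√29).
P = |-7i|² / 58 = 49/58.

0.845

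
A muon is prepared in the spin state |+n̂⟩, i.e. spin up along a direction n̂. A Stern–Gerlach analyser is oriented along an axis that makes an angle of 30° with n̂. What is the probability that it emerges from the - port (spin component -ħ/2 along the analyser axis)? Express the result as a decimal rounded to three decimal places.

For spin-½, the probability of finding spin-up along an axis at angle θ to the initial spin direction is cos²(θ/2); spin-down is sin²(θ/2).
θ = 30°, so P = sin²(15°) ≈ 0.067.

0.067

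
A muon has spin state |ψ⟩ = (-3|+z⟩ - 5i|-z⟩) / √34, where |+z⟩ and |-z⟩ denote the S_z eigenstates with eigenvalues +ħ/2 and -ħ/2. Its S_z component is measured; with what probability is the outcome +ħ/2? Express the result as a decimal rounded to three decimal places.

The +ħ/2 outcome corresponds to |+z⟩. Its amplitude in |ψ⟩ is -3/√34.
P = |-3|² / 34 = 9/34.

0.265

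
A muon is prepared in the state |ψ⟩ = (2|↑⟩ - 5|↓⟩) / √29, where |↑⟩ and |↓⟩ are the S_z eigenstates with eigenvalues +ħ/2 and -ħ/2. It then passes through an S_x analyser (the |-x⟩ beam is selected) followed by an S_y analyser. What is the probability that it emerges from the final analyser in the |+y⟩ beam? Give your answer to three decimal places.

0.422

First analyser (S_x): P(|-x⟩) = |⟨-x|ψ⟩|² = 49/58.
After stage 1 the state is |-x⟩; P(|+y⟩) = |⟨+y|-x⟩|² = 1/2.
Joint probability = 49/58 × 1/2 = 0.422.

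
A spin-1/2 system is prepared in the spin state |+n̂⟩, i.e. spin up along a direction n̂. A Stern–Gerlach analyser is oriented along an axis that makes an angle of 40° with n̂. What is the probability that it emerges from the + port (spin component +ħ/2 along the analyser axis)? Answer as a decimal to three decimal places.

For spin-½, the probability of finding spin-up along an axis at angle θ to the initial spin direction is cos²(θ/2); spin-down is sin²(θ/2).
θ = 40°, so P = cos²(20°) ≈ 0.883.

0.883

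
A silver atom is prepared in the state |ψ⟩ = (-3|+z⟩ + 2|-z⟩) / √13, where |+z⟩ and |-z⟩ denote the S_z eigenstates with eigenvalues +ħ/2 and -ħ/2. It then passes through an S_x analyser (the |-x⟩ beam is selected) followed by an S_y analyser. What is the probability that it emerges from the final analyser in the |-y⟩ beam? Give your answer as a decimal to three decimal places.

First analyser (S_x): P(|-x⟩) = |⟨-x|ψ⟩|² = 25/26.
After stage 1 the state is |-x⟩; P(|-y⟩) = |⟨-y|-x⟩|² = 1/2.
Joint probability = 25/26 × 1/2 = 0.481.

0.481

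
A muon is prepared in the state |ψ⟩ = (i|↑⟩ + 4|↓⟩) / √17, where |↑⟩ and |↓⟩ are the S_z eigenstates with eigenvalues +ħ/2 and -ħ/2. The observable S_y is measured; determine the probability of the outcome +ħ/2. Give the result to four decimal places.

|+y⟩ = (|↑⟩ + i|↓⟩)/√2, so ⟨+y|ψ⟩ = (-3i) / (√2·√17).
P = |-3i|² / 34 = 9/34.

0.2647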